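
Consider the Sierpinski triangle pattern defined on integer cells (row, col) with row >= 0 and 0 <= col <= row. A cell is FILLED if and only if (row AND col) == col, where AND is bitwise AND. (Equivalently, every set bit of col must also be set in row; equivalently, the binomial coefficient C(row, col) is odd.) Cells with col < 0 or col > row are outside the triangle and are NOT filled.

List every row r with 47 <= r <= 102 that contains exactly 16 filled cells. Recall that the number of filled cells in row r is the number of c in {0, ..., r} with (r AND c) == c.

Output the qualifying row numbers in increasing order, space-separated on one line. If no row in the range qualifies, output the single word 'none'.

Answer: 51 53 54 57 58 60 71 75 77 78 83 85 86 89 90 92 99 101 102

Derivation:
Row r has 2^popcount(r) filled cells, so we need popcount(r) = log2(16) = 4.
Scan r = 47..102 and keep those with exactly 4 one-bits:
r=47=101111 popcount=5 -> skip
r=48=110000 popcount=2 -> skip
r=49=110001 popcount=3 -> skip
r=50=110010 popcount=3 -> skip
r=51=110011 popcount=4 -> KEEP
r=52=110100 popcount=3 -> skip
r=53=110101 popcount=4 -> KEEP
r=54=110110 popcount=4 -> KEEP
r=55=110111 popcount=5 -> skip
r=56=111000 popcount=3 -> skip
r=57=111001 popcount=4 -> KEEP
r=58=111010 popcount=4 -> KEEP
r=59=111011 popcount=5 -> skip
r=60=111100 popcount=4 -> KEEP
r=61=111101 popcount=5 -> skip
r=62=111110 popcount=5 -> skip
r=63=111111 popcount=6 -> skip
r=64=1000000 popcount=1 -> skip
r=65=1000001 popcount=2 -> skip
r=66=1000010 popcount=2 -> skip
r=67=1000011 popcount=3 -> skip
r=68=1000100 popcount=2 -> skip
r=69=1000101 popcount=3 -> skip
r=70=1000110 popcount=3 -> skip
r=71=1000111 popcount=4 -> KEEP
r=72=1001000 popcount=2 -> skip
r=73=1001001 popcount=3 -> skip
r=74=1001010 popcount=3 -> skip
r=75=1001011 popcount=4 -> KEEP
r=76=1001100 popcount=3 -> skip
r=77=1001101 popcount=4 -> KEEP
r=78=1001110 popcount=4 -> KEEP
r=79=1001111 popcount=5 -> skip
r=80=1010000 popcount=2 -> skip
r=81=1010001 popcount=3 -> skip
r=82=1010010 popcount=3 -> skip
r=83=1010011 popcount=4 -> KEEP
r=84=1010100 popcount=3 -> skip
r=85=1010101 popcount=4 -> KEEP
r=86=1010110 popcount=4 -> KEEP
r=87=1010111 popcount=5 -> skip
r=88=1011000 popcount=3 -> skip
r=89=1011001 popcount=4 -> KEEP
r=90=1011010 popcount=4 -> KEEP
r=91=1011011 popcount=5 -> skip
r=92=1011100 popcount=4 -> KEEP
r=93=1011101 popcount=5 -> skip
r=94=1011110 popcount=5 -> skip
r=95=1011111 popcount=6 -> skip
r=96=1100000 popcount=2 -> skip
r=97=1100001 popcount=3 -> skip
r=98=1100010 popcount=3 -> skip
r=99=1100011 popcount=4 -> KEEP
r=100=1100100 popcount=3 -> skip
r=101=1100101 popcount=4 -> KEEP
r=102=1100110 popcount=4 -> KEEP
Kept rows: 51 53 54 57 58 60 71 75 77 78 83 85 86 89 90 92 99 101 102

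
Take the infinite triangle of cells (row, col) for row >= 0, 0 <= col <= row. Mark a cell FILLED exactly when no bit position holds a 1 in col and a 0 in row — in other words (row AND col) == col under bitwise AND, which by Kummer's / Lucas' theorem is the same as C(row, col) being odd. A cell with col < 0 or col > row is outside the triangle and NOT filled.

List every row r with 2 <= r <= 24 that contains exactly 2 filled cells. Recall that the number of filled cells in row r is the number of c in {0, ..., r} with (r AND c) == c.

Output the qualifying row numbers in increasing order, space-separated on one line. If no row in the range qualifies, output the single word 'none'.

Answer: 2 4 8 16

Derivation:
Row r has 2^popcount(r) filled cells, so we need popcount(r) = log2(2) = 1.
Scan r = 2..24 and keep those with exactly 1 one-bits:
r=2=10 popcount=1 -> KEEP
r=3=11 popcount=2 -> skip
r=4=100 popcount=1 -> KEEP
r=5=101 popcount=2 -> skip
r=6=110 popcount=2 -> skip
r=7=111 popcount=3 -> skip
r=8=1000 popcount=1 -> KEEP
r=9=1001 popcount=2 -> skip
r=10=1010 popcount=2 -> skip
r=11=1011 popcount=3 -> skip
r=12=1100 popcount=2 -> skip
r=13=1101 popcount=3 -> skip
r=14=1110 popcount=3 -> skip
r=15=1111 popcount=4 -> skip
r=16=10000 popcount=1 -> KEEP
r=17=10001 popcount=2 -> skip
r=18=10010 popcount=2 -> skip
r=19=10011 popcount=3 -> skip
r=20=10100 popcount=2 -> skip
r=21=10101 popcount=3 -> skip
r=22=10110 popcount=3 -> skip
r=23=10111 popcount=4 -> skip
r=24=11000 popcount=2 -> skip
Kept rows: 2 4 8 16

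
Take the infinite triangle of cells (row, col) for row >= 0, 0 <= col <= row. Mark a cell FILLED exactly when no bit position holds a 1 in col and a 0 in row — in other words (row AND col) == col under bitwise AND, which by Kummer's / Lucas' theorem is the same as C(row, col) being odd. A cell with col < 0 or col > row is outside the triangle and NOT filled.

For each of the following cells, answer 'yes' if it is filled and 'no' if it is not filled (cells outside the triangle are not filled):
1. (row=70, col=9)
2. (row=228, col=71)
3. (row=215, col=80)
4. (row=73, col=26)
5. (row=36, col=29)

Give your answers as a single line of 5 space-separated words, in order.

(70,9): row=0b1000110, col=0b1001, row AND col = 0b0 = 0; 0 != 9 -> empty
(228,71): row=0b11100100, col=0b1000111, row AND col = 0b1000100 = 68; 68 != 71 -> empty
(215,80): row=0b11010111, col=0b1010000, row AND col = 0b1010000 = 80; 80 == 80 -> filled
(73,26): row=0b1001001, col=0b11010, row AND col = 0b1000 = 8; 8 != 26 -> empty
(36,29): row=0b100100, col=0b11101, row AND col = 0b100 = 4; 4 != 29 -> empty

Answer: no no yes no no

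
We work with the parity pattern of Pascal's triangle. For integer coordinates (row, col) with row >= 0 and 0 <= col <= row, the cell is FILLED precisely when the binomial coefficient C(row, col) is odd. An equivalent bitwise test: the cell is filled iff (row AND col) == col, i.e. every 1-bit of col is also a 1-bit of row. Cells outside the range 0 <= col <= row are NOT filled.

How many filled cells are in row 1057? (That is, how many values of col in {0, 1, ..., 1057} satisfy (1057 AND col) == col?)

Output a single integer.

Answer: 8

Derivation:
1057 in binary = 10000100001
popcount(1057) = number of 1-bits in 10000100001 = 3
A col c satisfies (1057 AND c) == c iff every set bit of c is also set in 1057; each of the 3 set bits of 1057 can independently be on or off in c.
count = 2^3 = 8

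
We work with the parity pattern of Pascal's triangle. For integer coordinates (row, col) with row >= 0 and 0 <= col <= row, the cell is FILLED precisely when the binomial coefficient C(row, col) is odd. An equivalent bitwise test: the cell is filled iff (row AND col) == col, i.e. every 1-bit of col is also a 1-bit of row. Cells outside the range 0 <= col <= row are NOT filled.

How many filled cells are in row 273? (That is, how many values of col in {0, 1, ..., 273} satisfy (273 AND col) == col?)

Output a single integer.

Answer: 8

Derivation:
273 in binary = 100010001
popcount(273) = number of 1-bits in 100010001 = 3
A col c satisfies (273 AND c) == c iff every set bit of c is also set in 273; each of the 3 set bits of 273 can independently be on or off in c.
count = 2^3 = 8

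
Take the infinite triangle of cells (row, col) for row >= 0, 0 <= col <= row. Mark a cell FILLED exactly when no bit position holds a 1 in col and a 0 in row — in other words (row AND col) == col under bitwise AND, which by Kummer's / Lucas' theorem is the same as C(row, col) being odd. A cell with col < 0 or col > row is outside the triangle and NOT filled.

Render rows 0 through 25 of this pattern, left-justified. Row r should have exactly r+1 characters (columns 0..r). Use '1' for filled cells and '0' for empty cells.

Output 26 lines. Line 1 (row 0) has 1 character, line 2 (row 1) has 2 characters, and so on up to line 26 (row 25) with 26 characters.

r0=0: 1
r1=1: 11
r2=10: 101
r3=11: 1111
r4=100: 10001
r5=101: 110011
r6=110: 1010101
r7=111: 11111111
r8=1000: 100000001
r9=1001: 1100000011
r10=1010: 10100000101
r11=1011: 111100001111
r12=1100: 1000100010001
r13=1101: 11001100110011
r14=1110: 101010101010101
r15=1111: 1111111111111111
r16=10000: 10000000000000001
r17=10001: 110000000000000011
r18=10010: 1010000000000000101
r19=10011: 11110000000000001111
r20=10100: 100010000000000010001
r21=10101: 1100110000000000110011
r22=10110: 10101010000000001010101
r23=10111: 111111110000000011111111
r24=11000: 1000000010000000100000001
r25=11001: 11000000110000001100000011

Answer: 1
11
101
1111
10001
110011
1010101
11111111
100000001
1100000011
10100000101
111100001111
1000100010001
11001100110011
101010101010101
1111111111111111
10000000000000001
110000000000000011
1010000000000000101
11110000000000001111
100010000000000010001
1100110000000000110011
10101010000000001010101
111111110000000011111111
1000000010000000100000001
11000000110000001100000011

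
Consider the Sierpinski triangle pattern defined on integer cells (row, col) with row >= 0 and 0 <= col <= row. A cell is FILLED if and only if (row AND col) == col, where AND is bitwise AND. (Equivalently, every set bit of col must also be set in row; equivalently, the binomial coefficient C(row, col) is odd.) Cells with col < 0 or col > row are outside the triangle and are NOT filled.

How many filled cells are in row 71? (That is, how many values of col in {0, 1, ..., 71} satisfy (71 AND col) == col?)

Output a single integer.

71 in binary = 1000111
popcount(71) = number of 1-bits in 1000111 = 4
A col c satisfies (71 AND c) == c iff every set bit of c is also set in 71; each of the 4 set bits of 71 can independently be on or off in c.
count = 2^4 = 16

Answer: 16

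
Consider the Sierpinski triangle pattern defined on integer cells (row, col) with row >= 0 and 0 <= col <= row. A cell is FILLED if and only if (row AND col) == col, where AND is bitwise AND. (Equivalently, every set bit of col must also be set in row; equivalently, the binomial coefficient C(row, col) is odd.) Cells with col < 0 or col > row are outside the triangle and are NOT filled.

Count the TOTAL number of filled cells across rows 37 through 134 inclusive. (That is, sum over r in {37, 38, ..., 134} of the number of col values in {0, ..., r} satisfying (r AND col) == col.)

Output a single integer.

Answer: 1960

Derivation:
r37=100101 pc3: +8 =8
r38=100110 pc3: +8 =16
r39=100111 pc4: +16 =32
r40=101000 pc2: +4 =36
r41=101001 pc3: +8 =44
r42=101010 pc3: +8 =52
r43=101011 pc4: +16 =68
r44=101100 pc3: +8 =76
r45=101101 pc4: +16 =92
r46=101110 pc4: +16 =108
r47=101111 pc5: +32 =140
r48=110000 pc2: +4 =144
r49=110001 pc3: +8 =152
r50=110010 pc3: +8 =160
r51=110011 pc4: +16 =176
r52=110100 pc3: +8 =184
r53=110101 pc4: +16 =200
r54=110110 pc4: +16 =216
r55=110111 pc5: +32 =248
r56=111000 pc3: +8 =256
r57=111001 pc4: +16 =272
r58=111010 pc4: +16 =288
r59=111011 pc5: +32 =320
r60=111100 pc4: +16 =336
r61=111101 pc5: +32 =368
r62=111110 pc5: +32 =400
r63=111111 pc6: +64 =464
r64=1000000 pc1: +2 =466
r65=1000001 pc2: +4 =470
r66=1000010 pc2: +4 =474
r67=1000011 pc3: +8 =482
r68=1000100 pc2: +4 =486
r69=1000101 pc3: +8 =494
r70=1000110 pc3: +8 =502
r71=1000111 pc4: +16 =518
r72=1001000 pc2: +4 =522
r73=1001001 pc3: +8 =530
r74=1001010 pc3: +8 =538
r75=1001011 pc4: +16 =554
r76=1001100 pc3: +8 =562
r77=1001101 pc4: +16 =578
r78=1001110 pc4: +16 =594
r79=1001111 pc5: +32 =626
r80=1010000 pc2: +4 =630
r81=1010001 pc3: +8 =638
r82=1010010 pc3: +8 =646
r83=1010011 pc4: +16 =662
r84=1010100 pc3: +8 =670
r85=1010101 pc4: +16 =686
r86=1010110 pc4: +16 =702
r87=1010111 pc5: +32 =734
r88=1011000 pc3: +8 =742
r89=1011001 pc4: +16 =758
r90=1011010 pc4: +16 =774
r91=1011011 pc5: +32 =806
r92=1011100 pc4: +16 =822
r93=1011101 pc5: +32 =854
r94=1011110 pc5: +32 =886
r95=1011111 pc6: +64 =950
r96=1100000 pc2: +4 =954
r97=1100001 pc3: +8 =962
r98=1100010 pc3: +8 =970
r99=1100011 pc4: +16 =986
r100=1100100 pc3: +8 =994
r101=1100101 pc4: +16 =1010
r102=1100110 pc4: +16 =1026
r103=1100111 pc5: +32 =1058
r104=1101000 pc3: +8 =1066
r105=1101001 pc4: +16 =1082
r106=1101010 pc4: +16 =1098
r107=1101011 pc5: +32 =1130
r108=1101100 pc4: +16 =1146
r109=1101101 pc5: +32 =1178
r110=1101110 pc5: +32 =1210
r111=1101111 pc6: +64 =1274
r112=1110000 pc3: +8 =1282
r113=1110001 pc4: +16 =1298
r114=1110010 pc4: +16 =1314
r115=1110011 pc5: +32 =1346
r116=1110100 pc4: +16 =1362
r117=1110101 pc5: +32 =1394
r118=1110110 pc5: +32 =1426
r119=1110111 pc6: +64 =1490
r120=1111000 pc4: +16 =1506
r121=1111001 pc5: +32 =1538
r122=1111010 pc5: +32 =1570
r123=1111011 pc6: +64 =1634
r124=1111100 pc5: +32 =1666
r125=1111101 pc6: +64 =1730
r126=1111110 pc6: +64 =1794
r127=1111111 pc7: +128 =1922
r128=10000000 pc1: +2 =1924
r129=10000001 pc2: +4 =1928
r130=10000010 pc2: +4 =1932
r131=10000011 pc3: +8 =1940
r132=10000100 pc2: +4 =1944
r133=10000101 pc3: +8 =1952
r134=10000110 pc3: +8 =1960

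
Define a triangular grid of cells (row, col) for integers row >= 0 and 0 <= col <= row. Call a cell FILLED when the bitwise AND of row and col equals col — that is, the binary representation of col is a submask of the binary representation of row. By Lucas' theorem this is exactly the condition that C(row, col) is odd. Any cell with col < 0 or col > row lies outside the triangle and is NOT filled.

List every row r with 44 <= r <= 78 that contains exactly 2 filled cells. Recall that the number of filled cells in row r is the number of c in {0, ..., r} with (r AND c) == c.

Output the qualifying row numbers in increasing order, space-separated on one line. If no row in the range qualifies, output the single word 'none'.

Answer: 64

Derivation:
Row r has 2^popcount(r) filled cells, so we need popcount(r) = log2(2) = 1.
Scan r = 44..78 and keep those with exactly 1 one-bits:
r=44=101100 popcount=3 -> skip
r=45=101101 popcount=4 -> skip
r=46=101110 popcount=4 -> skip
r=47=101111 popcount=5 -> skip
r=48=110000 popcount=2 -> skip
r=49=110001 popcount=3 -> skip
r=50=110010 popcount=3 -> skip
r=51=110011 popcount=4 -> skip
r=52=110100 popcount=3 -> skip
r=53=110101 popcount=4 -> skip
r=54=110110 popcount=4 -> skip
r=55=110111 popcount=5 -> skip
r=56=111000 popcount=3 -> skip
r=57=111001 popcount=4 -> skip
r=58=111010 popcount=4 -> skip
r=59=111011 popcount=5 -> skip
r=60=111100 popcount=4 -> skip
r=61=111101 popcount=5 -> skip
r=62=111110 popcount=5 -> skip
r=63=111111 popcount=6 -> skip
r=64=1000000 popcount=1 -> KEEP
r=65=1000001 popcount=2 -> skip
r=66=1000010 popcount=2 -> skip
r=67=1000011 popcount=3 -> skip
r=68=1000100 popcount=2 -> skip
r=69=1000101 popcount=3 -> skip
r=70=1000110 popcount=3 -> skip
r=71=1000111 popcount=4 -> skip
r=72=1001000 popcount=2 -> skip
r=73=1001001 popcount=3 -> skip
r=74=1001010 popcount=3 -> skip
r=75=1001011 popcount=4 -> skip
r=76=1001100 popcount=3 -> skip
r=77=1001101 popcount=4 -> skip
r=78=1001110 popcount=4 -> skip
Kept rows: 64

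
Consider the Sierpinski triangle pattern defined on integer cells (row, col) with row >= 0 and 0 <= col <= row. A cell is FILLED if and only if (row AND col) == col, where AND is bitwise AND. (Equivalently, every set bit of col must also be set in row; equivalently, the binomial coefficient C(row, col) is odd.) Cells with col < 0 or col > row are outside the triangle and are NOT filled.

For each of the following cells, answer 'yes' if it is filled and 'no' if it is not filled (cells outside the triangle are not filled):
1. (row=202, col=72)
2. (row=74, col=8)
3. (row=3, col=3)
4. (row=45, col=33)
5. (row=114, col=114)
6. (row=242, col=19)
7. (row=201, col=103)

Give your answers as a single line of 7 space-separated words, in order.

(202,72): row=0b11001010, col=0b1001000, row AND col = 0b1001000 = 72; 72 == 72 -> filled
(74,8): row=0b1001010, col=0b1000, row AND col = 0b1000 = 8; 8 == 8 -> filled
(3,3): row=0b11, col=0b11, row AND col = 0b11 = 3; 3 == 3 -> filled
(45,33): row=0b101101, col=0b100001, row AND col = 0b100001 = 33; 33 == 33 -> filled
(114,114): row=0b1110010, col=0b1110010, row AND col = 0b1110010 = 114; 114 == 114 -> filled
(242,19): row=0b11110010, col=0b10011, row AND col = 0b10010 = 18; 18 != 19 -> empty
(201,103): row=0b11001001, col=0b1100111, row AND col = 0b1000001 = 65; 65 != 103 -> empty

Answer: yes yes yes yes yes no no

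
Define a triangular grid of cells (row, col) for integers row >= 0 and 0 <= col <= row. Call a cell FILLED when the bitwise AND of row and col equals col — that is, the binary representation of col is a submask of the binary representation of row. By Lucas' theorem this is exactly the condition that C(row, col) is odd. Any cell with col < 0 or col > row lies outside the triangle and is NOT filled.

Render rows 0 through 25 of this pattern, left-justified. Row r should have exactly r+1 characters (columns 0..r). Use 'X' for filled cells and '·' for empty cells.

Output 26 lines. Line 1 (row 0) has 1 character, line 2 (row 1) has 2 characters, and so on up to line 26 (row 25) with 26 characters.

r0=0: X
r1=1: XX
r2=10: X·X
r3=11: XXXX
r4=100: X···X
r5=101: XX··XX
r6=110: X·X·X·X
r7=111: XXXXXXXX
r8=1000: X·······X
r9=1001: XX······XX
r10=1010: X·X·····X·X
r11=1011: XXXX····XXXX
r12=1100: X···X···X···X
r13=1101: XX··XX··XX··XX
r14=1110: X·X·X·X·X·X·X·X
r15=1111: XXXXXXXXXXXXXXXX
r16=10000: X···············X
r17=10001: XX··············XX
r18=10010: X·X·············X·X
r19=10011: XXXX············XXXX
r20=10100: X···X···········X···X
r21=10101: XX··XX··········XX··XX
r22=10110: X·X·X·X·········X·X·X·X
r23=10111: XXXXXXXX········XXXXXXXX
r24=11000: X·······X·······X·······X
r25=11001: XX······XX······XX······XX

Answer: X
XX
X·X
XXXX
X···X
XX··XX
X·X·X·X
XXXXXXXX
X·······X
XX······XX
X·X·····X·X
XXXX····XXXX
X···X···X···X
XX··XX··XX··XX
X·X·X·X·X·X·X·X
XXXXXXXXXXXXXXXX
X···············X
XX··············XX
X·X·············X·X
XXXX············XXXX
X···X···········X···X
XX··XX··········XX··XX
X·X·X·X·········X·X·X·X
XXXXXXXX········XXXXXXXX
X·······X·······X·······X
XX······XX······XX······XX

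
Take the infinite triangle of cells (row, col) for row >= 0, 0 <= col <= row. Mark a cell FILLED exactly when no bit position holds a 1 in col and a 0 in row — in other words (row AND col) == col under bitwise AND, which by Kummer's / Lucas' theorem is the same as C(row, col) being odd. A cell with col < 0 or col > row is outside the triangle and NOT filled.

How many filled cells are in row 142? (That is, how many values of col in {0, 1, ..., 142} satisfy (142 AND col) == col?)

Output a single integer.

Answer: 16

Derivation:
142 in binary = 10001110
popcount(142) = number of 1-bits in 10001110 = 4
A col c satisfies (142 AND c) == c iff every set bit of c is also set in 142; each of the 4 set bits of 142 can independently be on or off in c.
count = 2^4 = 16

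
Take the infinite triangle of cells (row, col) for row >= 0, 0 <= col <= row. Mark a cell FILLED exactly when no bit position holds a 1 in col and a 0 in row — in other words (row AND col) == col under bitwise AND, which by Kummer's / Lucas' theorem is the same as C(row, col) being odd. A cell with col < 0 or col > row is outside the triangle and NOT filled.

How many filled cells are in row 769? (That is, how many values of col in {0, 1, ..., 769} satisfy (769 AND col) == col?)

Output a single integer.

Answer: 8

Derivation:
769 in binary = 1100000001
popcount(769) = number of 1-bits in 1100000001 = 3
A col c satisfies (769 AND c) == c iff every set bit of c is also set in 769; each of the 3 set bits of 769 can independently be on or off in c.
count = 2^3 = 8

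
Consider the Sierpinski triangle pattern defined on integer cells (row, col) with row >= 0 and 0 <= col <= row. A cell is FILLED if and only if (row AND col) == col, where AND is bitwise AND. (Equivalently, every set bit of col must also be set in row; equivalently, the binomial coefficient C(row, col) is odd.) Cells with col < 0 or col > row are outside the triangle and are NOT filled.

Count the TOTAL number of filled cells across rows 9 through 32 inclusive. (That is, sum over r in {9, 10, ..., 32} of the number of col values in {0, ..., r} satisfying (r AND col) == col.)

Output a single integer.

Answer: 216

Derivation:
r9=1001 pc2: +4 =4
r10=1010 pc2: +4 =8
r11=1011 pc3: +8 =16
r12=1100 pc2: +4 =20
r13=1101 pc3: +8 =28
r14=1110 pc3: +8 =36
r15=1111 pc4: +16 =52
r16=10000 pc1: +2 =54
r17=10001 pc2: +4 =58
r18=10010 pc2: +4 =62
r19=10011 pc3: +8 =70
r20=10100 pc2: +4 =74
r21=10101 pc3: +8 =82
r22=10110 pc3: +8 =90
r23=10111 pc4: +16 =106
r24=11000 pc2: +4 =110
r25=11001 pc3: +8 =118
r26=11010 pc3: +8 =126
r27=11011 pc4: +16 =142
r28=11100 pc3: +8 =150
r29=11101 pc4: +16 =166
r30=11110 pc4: +16 =182
r31=11111 pc5: +32 =214
r32=100000 pc1: +2 =216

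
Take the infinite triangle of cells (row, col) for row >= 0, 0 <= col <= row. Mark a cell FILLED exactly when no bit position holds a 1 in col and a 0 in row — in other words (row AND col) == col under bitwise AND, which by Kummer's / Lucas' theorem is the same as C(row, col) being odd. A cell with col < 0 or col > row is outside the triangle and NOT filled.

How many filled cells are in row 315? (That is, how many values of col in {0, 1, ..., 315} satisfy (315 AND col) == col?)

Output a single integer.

Answer: 64

Derivation:
315 in binary = 100111011
popcount(315) = number of 1-bits in 100111011 = 6
A col c satisfies (315 AND c) == c iff every set bit of c is also set in 315; each of the 6 set bits of 315 can independently be on or off in c.
count = 2^6 = 64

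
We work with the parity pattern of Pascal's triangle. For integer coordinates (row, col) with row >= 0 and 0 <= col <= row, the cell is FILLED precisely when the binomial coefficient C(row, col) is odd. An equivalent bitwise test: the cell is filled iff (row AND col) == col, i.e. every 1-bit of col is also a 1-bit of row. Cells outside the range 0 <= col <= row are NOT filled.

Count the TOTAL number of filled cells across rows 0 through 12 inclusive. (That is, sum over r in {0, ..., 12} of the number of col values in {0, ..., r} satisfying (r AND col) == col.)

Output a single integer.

r0=0 pc0: +1 =1
r1=1 pc1: +2 =3
r2=10 pc1: +2 =5
r3=11 pc2: +4 =9
r4=100 pc1: +2 =11
r5=101 pc2: +4 =15
r6=110 pc2: +4 =19
r7=111 pc3: +8 =27
r8=1000 pc1: +2 =29
r9=1001 pc2: +4 =33
r10=1010 pc2: +4 =37
r11=1011 pc3: +8 =45
r12=1100 pc2: +4 =49

Answer: 49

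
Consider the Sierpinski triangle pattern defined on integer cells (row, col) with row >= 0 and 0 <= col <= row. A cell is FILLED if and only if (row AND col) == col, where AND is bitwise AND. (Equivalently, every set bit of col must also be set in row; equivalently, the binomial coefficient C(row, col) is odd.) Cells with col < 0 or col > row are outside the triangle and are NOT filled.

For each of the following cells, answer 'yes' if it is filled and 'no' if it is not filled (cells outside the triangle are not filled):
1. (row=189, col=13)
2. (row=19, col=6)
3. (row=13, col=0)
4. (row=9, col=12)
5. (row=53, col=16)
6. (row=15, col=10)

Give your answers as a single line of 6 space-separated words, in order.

Answer: yes no yes no yes yes

Derivation:
(189,13): row=0b10111101, col=0b1101, row AND col = 0b1101 = 13; 13 == 13 -> filled
(19,6): row=0b10011, col=0b110, row AND col = 0b10 = 2; 2 != 6 -> empty
(13,0): row=0b1101, col=0b0, row AND col = 0b0 = 0; 0 == 0 -> filled
(9,12): col outside [0, 9] -> not filled
(53,16): row=0b110101, col=0b10000, row AND col = 0b10000 = 16; 16 == 16 -> filled
(15,10): row=0b1111, col=0b1010, row AND col = 0b1010 = 10; 10 == 10 -> filled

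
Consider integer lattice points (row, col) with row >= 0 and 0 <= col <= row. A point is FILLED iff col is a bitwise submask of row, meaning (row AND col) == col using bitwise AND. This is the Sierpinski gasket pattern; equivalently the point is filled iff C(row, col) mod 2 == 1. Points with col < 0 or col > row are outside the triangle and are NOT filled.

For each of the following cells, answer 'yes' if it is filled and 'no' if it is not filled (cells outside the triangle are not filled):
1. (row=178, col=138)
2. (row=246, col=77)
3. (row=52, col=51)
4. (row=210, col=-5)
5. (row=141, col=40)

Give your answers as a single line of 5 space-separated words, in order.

Answer: no no no no no

Derivation:
(178,138): row=0b10110010, col=0b10001010, row AND col = 0b10000010 = 130; 130 != 138 -> empty
(246,77): row=0b11110110, col=0b1001101, row AND col = 0b1000100 = 68; 68 != 77 -> empty
(52,51): row=0b110100, col=0b110011, row AND col = 0b110000 = 48; 48 != 51 -> empty
(210,-5): col outside [0, 210] -> not filled
(141,40): row=0b10001101, col=0b101000, row AND col = 0b1000 = 8; 8 != 40 -> empty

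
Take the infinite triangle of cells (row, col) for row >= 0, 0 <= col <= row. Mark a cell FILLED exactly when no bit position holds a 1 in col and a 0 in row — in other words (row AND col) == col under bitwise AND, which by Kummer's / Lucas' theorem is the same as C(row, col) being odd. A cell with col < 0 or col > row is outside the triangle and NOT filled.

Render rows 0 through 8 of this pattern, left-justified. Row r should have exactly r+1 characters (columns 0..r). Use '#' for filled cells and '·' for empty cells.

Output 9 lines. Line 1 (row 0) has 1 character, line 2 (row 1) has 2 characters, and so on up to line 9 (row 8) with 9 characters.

Answer: #
##
#·#
####
#···#
##··##
#·#·#·#
########
#·······#

Derivation:
r0=0: #
r1=1: ##
r2=10: #·#
r3=11: ####
r4=100: #···#
r5=101: ##··##
r6=110: #·#·#·#
r7=111: ########
r8=1000: #·······#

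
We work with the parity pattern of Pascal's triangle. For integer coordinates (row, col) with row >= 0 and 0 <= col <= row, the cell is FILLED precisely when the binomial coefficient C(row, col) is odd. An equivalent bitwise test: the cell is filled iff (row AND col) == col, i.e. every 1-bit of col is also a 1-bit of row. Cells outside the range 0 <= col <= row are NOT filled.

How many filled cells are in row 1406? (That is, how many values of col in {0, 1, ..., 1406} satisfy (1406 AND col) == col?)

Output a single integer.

1406 in binary = 10101111110
popcount(1406) = number of 1-bits in 10101111110 = 8
A col c satisfies (1406 AND c) == c iff every set bit of c is also set in 1406; each of the 8 set bits of 1406 can independently be on or off in c.
count = 2^8 = 256

Answer: 256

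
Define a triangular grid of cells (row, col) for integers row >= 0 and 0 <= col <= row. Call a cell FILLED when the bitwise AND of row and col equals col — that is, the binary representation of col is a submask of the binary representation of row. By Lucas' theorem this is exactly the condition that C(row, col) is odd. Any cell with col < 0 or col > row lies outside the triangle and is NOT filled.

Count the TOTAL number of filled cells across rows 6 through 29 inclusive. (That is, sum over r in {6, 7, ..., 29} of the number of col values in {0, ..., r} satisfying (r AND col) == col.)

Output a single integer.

Answer: 180

Derivation:
r6=110 pc2: +4 =4
r7=111 pc3: +8 =12
r8=1000 pc1: +2 =14
r9=1001 pc2: +4 =18
r10=1010 pc2: +4 =22
r11=1011 pc3: +8 =30
r12=1100 pc2: +4 =34
r13=1101 pc3: +8 =42
r14=1110 pc3: +8 =50
r15=1111 pc4: +16 =66
r16=10000 pc1: +2 =68
r17=10001 pc2: +4 =72
r18=10010 pc2: +4 =76
r19=10011 pc3: +8 =84
r20=10100 pc2: +4 =88
r21=10101 pc3: +8 =96
r22=10110 pc3: +8 =104
r23=10111 pc4: +16 =120
r24=11000 pc2: +4 =124
r25=11001 pc3: +8 =132
r26=11010 pc3: +8 =140
r27=11011 pc4: +16 =156
r28=11100 pc3: +8 =164
r29=11101 pc4: +16 =180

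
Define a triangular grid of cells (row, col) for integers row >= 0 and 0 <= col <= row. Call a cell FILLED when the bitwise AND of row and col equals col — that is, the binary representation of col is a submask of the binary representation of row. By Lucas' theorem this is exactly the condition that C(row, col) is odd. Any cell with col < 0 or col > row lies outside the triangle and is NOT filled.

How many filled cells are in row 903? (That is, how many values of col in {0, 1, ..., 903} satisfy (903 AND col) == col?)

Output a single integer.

903 in binary = 1110000111
popcount(903) = number of 1-bits in 1110000111 = 6
A col c satisfies (903 AND c) == c iff every set bit of c is also set in 903; each of the 6 set bits of 903 can independently be on or off in c.
count = 2^6 = 64

Answer: 64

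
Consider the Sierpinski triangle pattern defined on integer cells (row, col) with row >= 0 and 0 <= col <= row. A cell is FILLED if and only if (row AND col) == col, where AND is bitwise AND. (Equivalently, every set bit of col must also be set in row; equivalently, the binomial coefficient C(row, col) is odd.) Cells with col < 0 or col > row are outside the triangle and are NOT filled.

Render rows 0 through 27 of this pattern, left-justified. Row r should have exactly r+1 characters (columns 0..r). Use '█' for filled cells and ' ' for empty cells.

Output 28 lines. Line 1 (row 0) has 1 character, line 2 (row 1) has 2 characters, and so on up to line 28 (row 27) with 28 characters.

Answer: █
██
█ █
████
█   █
██  ██
█ █ █ █
████████
█       █
██      ██
█ █     █ █
████    ████
█   █   █   █
██  ██  ██  ██
█ █ █ █ █ █ █ █
████████████████
█               █
██              ██
█ █             █ █
████            ████
█   █           █   █
██  ██          ██  ██
█ █ █ █         █ █ █ █
████████        ████████
█       █       █       █
██      ██      ██      ██
█ █     █ █     █ █     █ █
████    ████    ████    ████

Derivation:
r0=0: █
r1=1: ██
r2=10: █ █
r3=11: ████
r4=100: █   █
r5=101: ██  ██
r6=110: █ █ █ █
r7=111: ████████
r8=1000: █       █
r9=1001: ██      ██
r10=1010: █ █     █ █
r11=1011: ████    ████
r12=1100: █   █   █   █
r13=1101: ██  ██  ██  ██
r14=1110: █ █ █ █ █ █ █ █
r15=1111: ████████████████
r16=10000: █               █
r17=10001: ██              ██
r18=10010: █ █             █ █
r19=10011: ████            ████
r20=10100: █   █           █   █
r21=10101: ██  ██          ██  ██
r22=10110: █ █ █ █         █ █ █ █
r23=10111: ████████        ████████
r24=11000: █       █       █       █
r25=11001: ██      ██      ██      ██
r26=11010: █ █     █ █     █ █     █ █
r27=11011: ████    ████    ████    ████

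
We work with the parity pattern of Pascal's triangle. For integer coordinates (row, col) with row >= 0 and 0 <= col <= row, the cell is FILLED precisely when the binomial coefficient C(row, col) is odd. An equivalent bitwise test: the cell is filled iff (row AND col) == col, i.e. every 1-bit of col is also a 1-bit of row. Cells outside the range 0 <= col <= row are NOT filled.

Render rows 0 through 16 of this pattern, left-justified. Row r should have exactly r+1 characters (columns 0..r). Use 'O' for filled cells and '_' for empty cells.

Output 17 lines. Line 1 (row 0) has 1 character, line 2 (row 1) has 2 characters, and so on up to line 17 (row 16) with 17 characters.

Answer: O
OO
O_O
OOOO
O___O
OO__OO
O_O_O_O
OOOOOOOO
O_______O
OO______OO
O_O_____O_O
OOOO____OOOO
O___O___O___O
OO__OO__OO__OO
O_O_O_O_O_O_O_O
OOOOOOOOOOOOOOOO
O_______________O

Derivation:
r0=0: O
r1=1: OO
r2=10: O_O
r3=11: OOOO
r4=100: O___O
r5=101: OO__OO
r6=110: O_O_O_O
r7=111: OOOOOOOO
r8=1000: O_______O
r9=1001: OO______OO
r10=1010: O_O_____O_O
r11=1011: OOOO____OOOO
r12=1100: O___O___O___O
r13=1101: OO__OO__OO__OO
r14=1110: O_O_O_O_O_O_O_O
r15=1111: OOOOOOOOOOOOOOOO
r16=10000: O_______________O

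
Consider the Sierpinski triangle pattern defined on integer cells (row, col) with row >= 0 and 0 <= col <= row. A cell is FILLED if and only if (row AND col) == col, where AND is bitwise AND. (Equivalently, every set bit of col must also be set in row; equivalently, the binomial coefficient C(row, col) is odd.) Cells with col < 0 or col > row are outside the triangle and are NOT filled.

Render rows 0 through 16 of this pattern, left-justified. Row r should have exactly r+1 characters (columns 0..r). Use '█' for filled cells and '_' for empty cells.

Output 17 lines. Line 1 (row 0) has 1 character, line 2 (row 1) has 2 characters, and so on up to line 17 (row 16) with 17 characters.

r0=0: █
r1=1: ██
r2=10: █_█
r3=11: ████
r4=100: █___█
r5=101: ██__██
r6=110: █_█_█_█
r7=111: ████████
r8=1000: █_______█
r9=1001: ██______██
r10=1010: █_█_____█_█
r11=1011: ████____████
r12=1100: █___█___█___█
r13=1101: ██__██__██__██
r14=1110: █_█_█_█_█_█_█_█
r15=1111: ████████████████
r16=10000: █_______________█

Answer: █
██
█_█
████
█___█
██__██
█_█_█_█
████████
█_______█
██______██
█_█_____█_█
████____████
█___█___█___█
██__██__██__██
█_█_█_█_█_█_█_█
████████████████
█_______________█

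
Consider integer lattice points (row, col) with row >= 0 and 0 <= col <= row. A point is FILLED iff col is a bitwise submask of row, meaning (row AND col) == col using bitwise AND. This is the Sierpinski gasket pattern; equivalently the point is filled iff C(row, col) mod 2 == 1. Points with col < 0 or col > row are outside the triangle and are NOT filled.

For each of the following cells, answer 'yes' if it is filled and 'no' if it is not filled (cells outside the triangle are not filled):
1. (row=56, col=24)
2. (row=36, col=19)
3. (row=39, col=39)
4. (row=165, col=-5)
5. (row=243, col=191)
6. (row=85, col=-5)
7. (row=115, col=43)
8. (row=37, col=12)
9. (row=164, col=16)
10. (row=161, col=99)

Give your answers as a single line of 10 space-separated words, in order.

Answer: yes no yes no no no no no no no

Derivation:
(56,24): row=0b111000, col=0b11000, row AND col = 0b11000 = 24; 24 == 24 -> filled
(36,19): row=0b100100, col=0b10011, row AND col = 0b0 = 0; 0 != 19 -> empty
(39,39): row=0b100111, col=0b100111, row AND col = 0b100111 = 39; 39 == 39 -> filled
(165,-5): col outside [0, 165] -> not filled
(243,191): row=0b11110011, col=0b10111111, row AND col = 0b10110011 = 179; 179 != 191 -> empty
(85,-5): col outside [0, 85] -> not filled
(115,43): row=0b1110011, col=0b101011, row AND col = 0b100011 = 35; 35 != 43 -> empty
(37,12): row=0b100101, col=0b1100, row AND col = 0b100 = 4; 4 != 12 -> empty
(164,16): row=0b10100100, col=0b10000, row AND col = 0b0 = 0; 0 != 16 -> empty
(161,99): row=0b10100001, col=0b1100011, row AND col = 0b100001 = 33; 33 != 99 -> empty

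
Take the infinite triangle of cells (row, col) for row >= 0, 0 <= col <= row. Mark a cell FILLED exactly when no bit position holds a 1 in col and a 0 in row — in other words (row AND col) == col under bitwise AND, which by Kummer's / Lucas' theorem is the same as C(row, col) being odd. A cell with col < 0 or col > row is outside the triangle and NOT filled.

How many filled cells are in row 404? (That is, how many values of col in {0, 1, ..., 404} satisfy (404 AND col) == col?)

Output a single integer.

404 in binary = 110010100
popcount(404) = number of 1-bits in 110010100 = 4
A col c satisfies (404 AND c) == c iff every set bit of c is also set in 404; each of the 4 set bits of 404 can independently be on or off in c.
count = 2^4 = 16

Answer: 16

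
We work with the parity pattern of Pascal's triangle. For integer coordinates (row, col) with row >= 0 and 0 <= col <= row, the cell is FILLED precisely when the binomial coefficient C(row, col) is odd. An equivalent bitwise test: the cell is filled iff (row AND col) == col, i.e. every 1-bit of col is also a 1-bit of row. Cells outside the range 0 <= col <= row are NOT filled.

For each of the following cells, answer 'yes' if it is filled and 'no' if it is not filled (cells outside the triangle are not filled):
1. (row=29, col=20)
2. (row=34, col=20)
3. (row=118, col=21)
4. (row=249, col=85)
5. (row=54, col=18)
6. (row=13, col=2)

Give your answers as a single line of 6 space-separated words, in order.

(29,20): row=0b11101, col=0b10100, row AND col = 0b10100 = 20; 20 == 20 -> filled
(34,20): row=0b100010, col=0b10100, row AND col = 0b0 = 0; 0 != 20 -> empty
(118,21): row=0b1110110, col=0b10101, row AND col = 0b10100 = 20; 20 != 21 -> empty
(249,85): row=0b11111001, col=0b1010101, row AND col = 0b1010001 = 81; 81 != 85 -> empty
(54,18): row=0b110110, col=0b10010, row AND col = 0b10010 = 18; 18 == 18 -> filled
(13,2): row=0b1101, col=0b10, row AND col = 0b0 = 0; 0 != 2 -> empty

Answer: yes no no no yes no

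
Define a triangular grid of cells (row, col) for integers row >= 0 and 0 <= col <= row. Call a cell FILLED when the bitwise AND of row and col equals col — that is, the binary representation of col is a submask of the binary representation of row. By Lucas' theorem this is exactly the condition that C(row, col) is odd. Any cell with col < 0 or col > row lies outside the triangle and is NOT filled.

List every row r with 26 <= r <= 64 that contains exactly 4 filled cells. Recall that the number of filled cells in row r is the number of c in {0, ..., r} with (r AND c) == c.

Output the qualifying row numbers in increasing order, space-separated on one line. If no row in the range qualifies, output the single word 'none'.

Row r has 2^popcount(r) filled cells, so we need popcount(r) = log2(4) = 2.
Scan r = 26..64 and keep those with exactly 2 one-bits:
r=26=11010 popcount=3 -> skip
r=27=11011 popcount=4 -> skip
r=28=11100 popcount=3 -> skip
r=29=11101 popcount=4 -> skip
r=30=11110 popcount=4 -> skip
r=31=11111 popcount=5 -> skip
r=32=100000 popcount=1 -> skip
r=33=100001 popcount=2 -> KEEP
r=34=100010 popcount=2 -> KEEP
r=35=100011 popcount=3 -> skip
r=36=100100 popcount=2 -> KEEP
r=37=100101 popcount=3 -> skip
r=38=100110 popcount=3 -> skip
r=39=100111 popcount=4 -> skip
r=40=101000 popcount=2 -> KEEP
r=41=101001 popcount=3 -> skip
r=42=101010 popcount=3 -> skip
r=43=101011 popcount=4 -> skip
r=44=101100 popcount=3 -> skip
r=45=101101 popcount=4 -> skip
r=46=101110 popcount=4 -> skip
r=47=101111 popcount=5 -> skip
r=48=110000 popcount=2 -> KEEP
r=49=110001 popcount=3 -> skip
r=50=110010 popcount=3 -> skip
r=51=110011 popcount=4 -> skip
r=52=110100 popcount=3 -> skip
r=53=110101 popcount=4 -> skip
r=54=110110 popcount=4 -> skip
r=55=110111 popcount=5 -> skip
r=56=111000 popcount=3 -> skip
r=57=111001 popcount=4 -> skip
r=58=111010 popcount=4 -> skip
r=59=111011 popcount=5 -> skip
r=60=111100 popcount=4 -> skip
r=61=111101 popcount=5 -> skip
r=62=111110 popcount=5 -> skip
r=63=111111 popcount=6 -> skip
r=64=1000000 popcount=1 -> skip
Kept rows: 33 34 36 40 48

Answer: 33 34 36 40 48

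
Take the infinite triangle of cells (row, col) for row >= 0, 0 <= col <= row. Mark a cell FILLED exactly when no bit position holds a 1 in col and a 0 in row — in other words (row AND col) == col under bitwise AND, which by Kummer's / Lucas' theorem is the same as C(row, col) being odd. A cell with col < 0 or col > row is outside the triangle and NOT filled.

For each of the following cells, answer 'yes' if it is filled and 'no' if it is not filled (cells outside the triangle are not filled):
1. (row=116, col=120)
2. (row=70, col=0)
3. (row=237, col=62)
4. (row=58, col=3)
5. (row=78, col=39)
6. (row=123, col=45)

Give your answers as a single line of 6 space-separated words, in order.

(116,120): col outside [0, 116] -> not filled
(70,0): row=0b1000110, col=0b0, row AND col = 0b0 = 0; 0 == 0 -> filled
(237,62): row=0b11101101, col=0b111110, row AND col = 0b101100 = 44; 44 != 62 -> empty
(58,3): row=0b111010, col=0b11, row AND col = 0b10 = 2; 2 != 3 -> empty
(78,39): row=0b1001110, col=0b100111, row AND col = 0b110 = 6; 6 != 39 -> empty
(123,45): row=0b1111011, col=0b101101, row AND col = 0b101001 = 41; 41 != 45 -> empty

Answer: no yes no no no no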